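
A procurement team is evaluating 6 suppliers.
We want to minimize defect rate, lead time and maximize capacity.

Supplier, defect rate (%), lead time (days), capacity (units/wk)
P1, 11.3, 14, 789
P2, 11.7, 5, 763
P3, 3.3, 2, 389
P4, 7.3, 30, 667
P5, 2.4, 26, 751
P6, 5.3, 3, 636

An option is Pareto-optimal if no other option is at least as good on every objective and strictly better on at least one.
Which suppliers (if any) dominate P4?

P5

P5: defect rate 2.4≤7.3, lead time 26≤30, capacity 751≥667 — dominates P4.
Others (P1, P2, P3, P6) are each worse than P4 on at least one objective.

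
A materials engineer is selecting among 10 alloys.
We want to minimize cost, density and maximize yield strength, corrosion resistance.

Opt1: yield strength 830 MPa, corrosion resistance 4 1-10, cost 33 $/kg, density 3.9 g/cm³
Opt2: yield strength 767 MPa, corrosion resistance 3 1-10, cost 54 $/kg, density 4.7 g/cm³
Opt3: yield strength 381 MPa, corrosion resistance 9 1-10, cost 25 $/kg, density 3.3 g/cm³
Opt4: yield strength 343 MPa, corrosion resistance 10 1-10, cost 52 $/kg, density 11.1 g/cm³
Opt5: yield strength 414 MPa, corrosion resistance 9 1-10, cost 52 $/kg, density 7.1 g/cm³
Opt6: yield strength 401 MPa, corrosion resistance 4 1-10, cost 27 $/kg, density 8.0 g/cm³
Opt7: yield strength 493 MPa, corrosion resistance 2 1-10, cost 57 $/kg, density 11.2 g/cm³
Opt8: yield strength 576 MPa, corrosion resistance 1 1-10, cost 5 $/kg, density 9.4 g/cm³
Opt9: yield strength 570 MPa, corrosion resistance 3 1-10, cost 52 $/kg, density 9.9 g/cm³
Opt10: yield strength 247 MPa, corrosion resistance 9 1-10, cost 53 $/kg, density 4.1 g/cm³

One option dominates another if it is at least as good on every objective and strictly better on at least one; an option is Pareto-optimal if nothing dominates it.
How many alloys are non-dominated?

Opt1: not dominated (best yield strength).
Opt2: dominated by Opt1 (yield strength 830≥767, corrosion resistance 4≥3, cost 33≤54, density 3.9≤4.7).
Opt3: not dominated (best density).
Opt4: not dominated (best corrosion resistance).
Opt5: not dominated.
Opt6: not dominated.
Opt7: dominated by Opt1 (yield strength 830≥493, corrosion resistance 4≥2, cost 33≤57, density 3.9≤11.2).
Opt8: not dominated (best cost).
Opt9: dominated by Opt1 (yield strength 830≥570, corrosion resistance 4≥3, cost 33≤52, density 3.9≤9.9).
Opt10: dominated by Opt3 (yield strength 381≥247, corrosion resistance 9≥9, cost 25≤53, density 3.3≤4.1).
Pareto-optimal: Opt1, Opt3, Opt4, Opt5, Opt6, Opt8 → 6.

6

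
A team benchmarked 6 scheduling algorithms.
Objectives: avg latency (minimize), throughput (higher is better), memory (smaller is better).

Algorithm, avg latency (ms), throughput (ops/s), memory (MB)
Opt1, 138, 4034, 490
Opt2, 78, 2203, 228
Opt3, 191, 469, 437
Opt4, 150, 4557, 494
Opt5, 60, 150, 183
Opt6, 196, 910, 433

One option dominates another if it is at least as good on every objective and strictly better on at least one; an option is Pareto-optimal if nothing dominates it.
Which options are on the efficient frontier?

Opt1, Opt2, Opt4, Opt5

Opt1: not dominated.
Opt2: not dominated.
Opt3: dominated by Opt2 (avg latency 78≤191, throughput 2203≥469, memory 228≤437).
Opt4: not dominated (best throughput).
Opt5: not dominated (best avg latency).
Opt6: dominated by Opt2 (avg latency 78≤196, throughput 2203≥910, memory 228≤433).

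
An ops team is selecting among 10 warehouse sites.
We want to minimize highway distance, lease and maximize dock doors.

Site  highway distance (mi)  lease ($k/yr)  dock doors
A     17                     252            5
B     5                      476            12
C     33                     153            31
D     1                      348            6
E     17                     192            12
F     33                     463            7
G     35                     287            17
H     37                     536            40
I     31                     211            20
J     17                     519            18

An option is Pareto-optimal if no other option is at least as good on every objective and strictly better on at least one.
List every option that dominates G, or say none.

C, I

C: highway distance 33≤35, lease 153≤287, dock doors 31≥17 — dominates G.
I: highway distance 31≤35, lease 211≤287, dock doors 20≥17 — dominates G.
Others (A, B, D, E, F, H, J) are each worse than G on at least one objective.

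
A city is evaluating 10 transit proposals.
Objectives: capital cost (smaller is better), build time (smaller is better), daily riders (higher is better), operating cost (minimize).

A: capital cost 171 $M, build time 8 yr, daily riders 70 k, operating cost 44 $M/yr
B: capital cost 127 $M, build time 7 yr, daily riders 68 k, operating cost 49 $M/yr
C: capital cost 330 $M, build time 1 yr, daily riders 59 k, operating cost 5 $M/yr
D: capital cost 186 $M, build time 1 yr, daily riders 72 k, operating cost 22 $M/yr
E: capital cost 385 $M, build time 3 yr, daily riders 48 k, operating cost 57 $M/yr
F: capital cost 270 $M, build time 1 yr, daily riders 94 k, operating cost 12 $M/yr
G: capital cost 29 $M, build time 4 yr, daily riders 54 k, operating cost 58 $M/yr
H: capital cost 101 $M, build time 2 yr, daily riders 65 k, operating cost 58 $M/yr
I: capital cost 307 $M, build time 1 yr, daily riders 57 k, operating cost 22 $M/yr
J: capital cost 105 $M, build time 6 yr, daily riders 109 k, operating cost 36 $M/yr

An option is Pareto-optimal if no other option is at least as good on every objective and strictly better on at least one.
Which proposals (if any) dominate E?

C: capital cost 330≤385, build time 1≤3, daily riders 59≥48, operating cost 5≤57 — dominates E.
D: capital cost 186≤385, build time 1≤3, daily riders 72≥48, operating cost 22≤57 — dominates E.
F: capital cost 270≤385, build time 1≤3, daily riders 94≥48, operating cost 12≤57 — dominates E.
I: capital cost 307≤385, build time 1≤3, daily riders 57≥48, operating cost 22≤57 — dominates E.
Others (A, B, G, H, J) are each worse than E on at least one objective.

C, D, F, I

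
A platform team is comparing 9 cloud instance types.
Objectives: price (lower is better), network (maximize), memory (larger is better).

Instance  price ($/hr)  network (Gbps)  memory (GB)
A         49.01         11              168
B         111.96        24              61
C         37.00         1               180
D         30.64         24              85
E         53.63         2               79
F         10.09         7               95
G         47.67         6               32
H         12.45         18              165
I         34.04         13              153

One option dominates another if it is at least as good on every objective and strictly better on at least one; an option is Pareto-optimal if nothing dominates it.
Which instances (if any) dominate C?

none

A: worse on price (49.01 vs 37.00).
B: worse on price (111.96 vs 37.00).
D: worse on memory (85 vs 180).
E: worse on price (53.63 vs 37.00).
F: worse on memory (95 vs 180).
G: worse on price (47.67 vs 37.00).
H: worse on memory (165 vs 180).
I: worse on memory (153 vs 180).
No option dominates C.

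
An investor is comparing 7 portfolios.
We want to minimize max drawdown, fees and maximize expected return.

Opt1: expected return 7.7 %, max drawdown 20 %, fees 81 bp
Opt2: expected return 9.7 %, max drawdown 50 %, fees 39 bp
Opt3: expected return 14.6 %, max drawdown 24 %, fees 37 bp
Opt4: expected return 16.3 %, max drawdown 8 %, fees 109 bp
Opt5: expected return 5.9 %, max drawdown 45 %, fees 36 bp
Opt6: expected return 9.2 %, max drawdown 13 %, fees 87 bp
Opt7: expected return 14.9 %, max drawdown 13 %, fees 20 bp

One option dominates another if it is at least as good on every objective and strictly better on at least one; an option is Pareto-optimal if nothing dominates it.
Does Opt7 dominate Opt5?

Yes

Opt7 vs Opt5: expected return 14.9≥5.9, max drawdown 13≤45, fees 20≤36 — Opt7 is at least as good on every objective with at least one strict improvement.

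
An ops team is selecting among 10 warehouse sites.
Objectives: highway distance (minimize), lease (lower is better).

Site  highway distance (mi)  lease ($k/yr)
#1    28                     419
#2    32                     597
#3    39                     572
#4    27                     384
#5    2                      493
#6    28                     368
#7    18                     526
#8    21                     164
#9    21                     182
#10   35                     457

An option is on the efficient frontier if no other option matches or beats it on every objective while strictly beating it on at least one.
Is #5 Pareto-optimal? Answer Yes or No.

#1: worse on highway distance (28 vs 2).
#2: worse on highway distance (32 vs 2).
#3: worse on highway distance (39 vs 2).
#4: worse on highway distance (27 vs 2).
#6: worse on highway distance (28 vs 2).
#7: worse on highway distance (18 vs 2).
#8: worse on highway distance (21 vs 2).
#9: worse on highway distance (21 vs 2).
#10: worse on highway distance (35 vs 2).
No option is at least as good as #5 on every objective and strictly better on one.

Yes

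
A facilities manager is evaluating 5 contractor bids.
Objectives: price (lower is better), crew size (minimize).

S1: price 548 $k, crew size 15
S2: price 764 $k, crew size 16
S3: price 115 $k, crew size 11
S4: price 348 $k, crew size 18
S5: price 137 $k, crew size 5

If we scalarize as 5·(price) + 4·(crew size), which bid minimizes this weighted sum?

S3

S1: 5·548 + 4·15 = 2800
S2: 5·764 + 4·16 = 3884
S3: 5·115 + 4·11 = 619
S4: 5·348 + 4·18 = 1812
S5: 5·137 + 4·5 = 705
Lowest: S3 at 619.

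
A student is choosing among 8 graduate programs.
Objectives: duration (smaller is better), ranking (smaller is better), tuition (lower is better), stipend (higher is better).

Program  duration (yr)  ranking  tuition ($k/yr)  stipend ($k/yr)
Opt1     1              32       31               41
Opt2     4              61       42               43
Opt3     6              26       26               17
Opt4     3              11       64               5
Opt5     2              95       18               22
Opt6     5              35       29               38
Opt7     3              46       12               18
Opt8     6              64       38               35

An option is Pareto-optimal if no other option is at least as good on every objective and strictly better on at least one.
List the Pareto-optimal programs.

Opt1, Opt2, Opt3, Opt4, Opt5, Opt6, Opt7

Opt1: not dominated (best duration).
Opt2: not dominated (best stipend).
Opt3: not dominated.
Opt4: not dominated (best ranking).
Opt5: not dominated.
Opt6: not dominated.
Opt7: not dominated (best tuition).
Opt8: dominated by Opt1 (duration 1≤6, ranking 32≤64, tuition 31≤38, stipend 41≥35).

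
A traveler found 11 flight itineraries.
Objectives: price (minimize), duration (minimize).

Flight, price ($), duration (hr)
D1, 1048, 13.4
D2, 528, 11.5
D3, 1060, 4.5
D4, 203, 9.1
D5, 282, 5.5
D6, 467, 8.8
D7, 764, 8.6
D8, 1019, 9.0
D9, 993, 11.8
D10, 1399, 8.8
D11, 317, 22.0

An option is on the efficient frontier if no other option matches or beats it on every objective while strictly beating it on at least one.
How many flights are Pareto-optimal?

D1: dominated by D2 (price 528≤1048, duration 11.5≤13.4).
D2: dominated by D4 (price 203≤528, duration 9.1≤11.5).
D3: not dominated (best duration).
D4: not dominated (best price).
D5: not dominated.
D6: dominated by D5 (price 282≤467, duration 5.5≤8.8).
D7: dominated by D5 (price 282≤764, duration 5.5≤8.6).
D8: dominated by D5 (price 282≤1019, duration 5.5≤9.0).
D9: dominated by D2 (price 528≤993, duration 11.5≤11.8).
D10: dominated by D3 (price 1060≤1399, duration 4.5≤8.8).
D11: dominated by D4 (price 203≤317, duration 9.1≤22.0).
Pareto-optimal: D3, D4, D5 → 3.

3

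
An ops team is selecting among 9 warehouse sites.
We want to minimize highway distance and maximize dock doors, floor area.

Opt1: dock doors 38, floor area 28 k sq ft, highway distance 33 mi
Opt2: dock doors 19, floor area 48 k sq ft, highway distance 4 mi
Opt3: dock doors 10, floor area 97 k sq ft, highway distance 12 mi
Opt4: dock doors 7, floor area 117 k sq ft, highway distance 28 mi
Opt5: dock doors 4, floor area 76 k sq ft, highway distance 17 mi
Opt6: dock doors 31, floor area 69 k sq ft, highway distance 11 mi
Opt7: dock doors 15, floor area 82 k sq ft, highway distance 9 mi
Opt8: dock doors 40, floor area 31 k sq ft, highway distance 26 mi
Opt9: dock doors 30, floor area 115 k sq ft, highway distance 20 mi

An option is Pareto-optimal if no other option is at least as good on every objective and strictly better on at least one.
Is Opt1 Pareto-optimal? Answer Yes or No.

Opt8 vs Opt1: dock doors 40≥38, floor area 31≥28, highway distance 26≤33 — Opt8 is at least as good on every objective and strictly better on at least one, so Opt8 dominates Opt1.

No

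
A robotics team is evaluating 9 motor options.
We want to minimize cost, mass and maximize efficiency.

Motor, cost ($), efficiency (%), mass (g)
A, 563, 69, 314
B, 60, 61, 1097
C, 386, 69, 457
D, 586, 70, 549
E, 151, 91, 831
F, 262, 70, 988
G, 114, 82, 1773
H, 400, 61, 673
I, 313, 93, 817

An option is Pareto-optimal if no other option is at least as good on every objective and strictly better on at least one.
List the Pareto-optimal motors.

A: not dominated (best mass).
B: not dominated (best cost).
C: not dominated.
D: not dominated.
E: not dominated.
F: dominated by E (cost 151≤262, efficiency 91≥70, mass 831≤988).
G: not dominated.
H: dominated by C (cost 386≤400, efficiency 69≥61, mass 457≤673).
I: not dominated (best efficiency).

A, B, C, D, E, G, I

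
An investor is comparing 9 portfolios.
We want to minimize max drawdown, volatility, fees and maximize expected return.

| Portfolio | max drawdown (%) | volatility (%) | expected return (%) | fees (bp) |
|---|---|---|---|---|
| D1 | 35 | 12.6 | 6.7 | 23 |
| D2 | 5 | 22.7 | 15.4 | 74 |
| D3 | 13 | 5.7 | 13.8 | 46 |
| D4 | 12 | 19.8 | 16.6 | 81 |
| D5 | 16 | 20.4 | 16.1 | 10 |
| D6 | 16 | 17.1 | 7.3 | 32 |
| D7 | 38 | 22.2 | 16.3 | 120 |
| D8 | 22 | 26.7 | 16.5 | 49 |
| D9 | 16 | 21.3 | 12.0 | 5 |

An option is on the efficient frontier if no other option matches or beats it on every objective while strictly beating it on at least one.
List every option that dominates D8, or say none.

D1: worse on max drawdown (35 vs 22).
D2: worse on expected return (15.4 vs 16.5).
D3: worse on expected return (13.8 vs 16.5).
D4: worse on fees (81 vs 49).
D5: worse on expected return (16.1 vs 16.5).
D6: worse on expected return (7.3 vs 16.5).
D7: worse on max drawdown (38 vs 22).
D9: worse on expected return (12.0 vs 16.5).
No option dominates D8.

none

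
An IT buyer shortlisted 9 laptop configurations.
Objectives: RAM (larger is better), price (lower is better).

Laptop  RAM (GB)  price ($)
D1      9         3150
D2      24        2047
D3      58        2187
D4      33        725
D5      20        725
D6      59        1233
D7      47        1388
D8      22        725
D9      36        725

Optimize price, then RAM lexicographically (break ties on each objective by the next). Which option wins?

First minimize price: best is 725, kept {D4, D5, D8, D9}.
Then maximize RAM: best is 36, kept {D9}.

D9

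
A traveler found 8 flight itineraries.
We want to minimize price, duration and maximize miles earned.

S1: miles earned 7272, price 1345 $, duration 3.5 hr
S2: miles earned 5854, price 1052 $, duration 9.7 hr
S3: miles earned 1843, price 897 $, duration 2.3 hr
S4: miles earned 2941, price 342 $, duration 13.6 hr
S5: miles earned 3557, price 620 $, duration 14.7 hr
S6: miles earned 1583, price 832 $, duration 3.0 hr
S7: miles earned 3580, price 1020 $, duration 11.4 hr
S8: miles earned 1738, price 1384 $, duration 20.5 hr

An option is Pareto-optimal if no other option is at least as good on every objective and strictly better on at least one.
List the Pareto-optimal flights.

S1, S2, S3, S4, S5, S6, S7

S1: not dominated (best miles earned).
S2: not dominated.
S3: not dominated (best duration).
S4: not dominated (best price).
S5: not dominated.
S6: not dominated.
S7: not dominated.
S8: dominated by S1 (miles earned 7272≥1738, price 1345≤1384, duration 3.5≤20.5).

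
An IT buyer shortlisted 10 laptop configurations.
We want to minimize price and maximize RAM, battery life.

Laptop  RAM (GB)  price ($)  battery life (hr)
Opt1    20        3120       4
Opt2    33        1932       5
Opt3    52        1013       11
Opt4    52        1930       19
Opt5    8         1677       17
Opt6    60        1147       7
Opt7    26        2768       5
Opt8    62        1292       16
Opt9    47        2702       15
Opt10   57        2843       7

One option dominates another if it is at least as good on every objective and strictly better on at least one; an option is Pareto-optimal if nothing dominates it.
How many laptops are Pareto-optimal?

5

Opt1: dominated by Opt2 (RAM 33≥20, price 1932≤3120, battery life 5≥4).
Opt2: dominated by Opt3 (RAM 52≥33, price 1013≤1932, battery life 11≥5).
Opt3: not dominated (best price).
Opt4: not dominated (best battery life).
Opt5: not dominated.
Opt6: not dominated.
Opt7: dominated by Opt2 (RAM 33≥26, price 1932≤2768, battery life 5≥5).
Opt8: not dominated (best RAM).
Opt9: dominated by Opt4 (RAM 52≥47, price 1930≤2702, battery life 19≥15).
Opt10: dominated by Opt6 (RAM 60≥57, price 1147≤2843, battery life 7≥7).
Pareto-optimal: Opt3, Opt4, Opt5, Opt6, Opt8 → 5.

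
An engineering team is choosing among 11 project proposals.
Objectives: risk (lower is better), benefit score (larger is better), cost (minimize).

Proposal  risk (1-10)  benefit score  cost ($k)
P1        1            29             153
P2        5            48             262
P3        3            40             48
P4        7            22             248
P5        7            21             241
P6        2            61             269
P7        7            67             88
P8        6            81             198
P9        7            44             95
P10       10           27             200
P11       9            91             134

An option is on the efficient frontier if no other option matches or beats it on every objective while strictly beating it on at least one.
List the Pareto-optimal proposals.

P1, P2, P3, P6, P7, P8, P11

P1: not dominated (best risk).
P2: not dominated.
P3: not dominated (best cost).
P4: dominated by P1 (risk 1≤7, benefit score 29≥22, cost 153≤248).
P5: dominated by P1 (risk 1≤7, benefit score 29≥21, cost 153≤241).
P6: not dominated.
P7: not dominated.
P8: not dominated.
P9: dominated by P7 (risk 7≤7, benefit score 67≥44, cost 88≤95).
P10: dominated by P1 (risk 1≤10, benefit score 29≥27, cost 153≤200).
P11: not dominated (best benefit score).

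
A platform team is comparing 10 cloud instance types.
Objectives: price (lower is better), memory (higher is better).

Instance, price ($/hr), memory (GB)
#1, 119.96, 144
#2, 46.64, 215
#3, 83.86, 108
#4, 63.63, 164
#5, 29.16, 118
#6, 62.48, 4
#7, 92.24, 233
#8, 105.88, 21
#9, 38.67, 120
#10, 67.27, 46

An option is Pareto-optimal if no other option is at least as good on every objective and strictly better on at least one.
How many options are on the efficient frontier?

#1: dominated by #2 (price 46.64≤119.96, memory 215≥144).
#2: not dominated.
#3: dominated by #2 (price 46.64≤83.86, memory 215≥108).
#4: dominated by #2 (price 46.64≤63.63, memory 215≥164).
#5: not dominated (best price).
#6: dominated by #2 (price 46.64≤62.48, memory 215≥4).
#7: not dominated (best memory).
#8: dominated by #2 (price 46.64≤105.88, memory 215≥21).
#9: not dominated.
#10: dominated by #2 (price 46.64≤67.27, memory 215≥46).
Pareto-optimal: #2, #5, #7, #9 → 4.

4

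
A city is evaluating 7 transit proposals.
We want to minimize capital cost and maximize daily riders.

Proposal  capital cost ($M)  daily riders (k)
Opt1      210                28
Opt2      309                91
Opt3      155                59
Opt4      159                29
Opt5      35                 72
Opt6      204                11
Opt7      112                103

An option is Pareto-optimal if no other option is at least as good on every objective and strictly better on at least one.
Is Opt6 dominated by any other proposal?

Yes

Opt3 vs Opt6: capital cost 155≤204, daily riders 59≥11 — Opt3 is at least as good on every objective and strictly better on at least one, so Opt3 dominates Opt6.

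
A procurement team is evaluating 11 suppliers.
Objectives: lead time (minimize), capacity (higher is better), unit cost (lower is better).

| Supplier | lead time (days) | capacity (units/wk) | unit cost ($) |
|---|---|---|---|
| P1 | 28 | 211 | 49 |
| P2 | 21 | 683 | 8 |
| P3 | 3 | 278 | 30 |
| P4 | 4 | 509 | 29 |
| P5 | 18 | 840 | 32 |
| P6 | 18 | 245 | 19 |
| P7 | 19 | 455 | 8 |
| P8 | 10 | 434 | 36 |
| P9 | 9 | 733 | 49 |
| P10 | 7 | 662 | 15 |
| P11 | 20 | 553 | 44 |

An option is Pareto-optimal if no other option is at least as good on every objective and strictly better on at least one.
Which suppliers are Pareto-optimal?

P2, P3, P4, P5, P7, P9, P10

P1: dominated by P2 (lead time 21≤28, capacity 683≥211, unit cost 8≤49).
P2: not dominated.
P3: not dominated (best lead time).
P4: not dominated.
P5: not dominated (best capacity).
P6: dominated by P10 (lead time 7≤18, capacity 662≥245, unit cost 15≤19).
P7: not dominated.
P8: dominated by P4 (lead time 4≤10, capacity 509≥434, unit cost 29≤36).
P9: not dominated.
P10: not dominated.
P11: dominated by P5 (lead time 18≤20, capacity 840≥553, unit cost 32≤44).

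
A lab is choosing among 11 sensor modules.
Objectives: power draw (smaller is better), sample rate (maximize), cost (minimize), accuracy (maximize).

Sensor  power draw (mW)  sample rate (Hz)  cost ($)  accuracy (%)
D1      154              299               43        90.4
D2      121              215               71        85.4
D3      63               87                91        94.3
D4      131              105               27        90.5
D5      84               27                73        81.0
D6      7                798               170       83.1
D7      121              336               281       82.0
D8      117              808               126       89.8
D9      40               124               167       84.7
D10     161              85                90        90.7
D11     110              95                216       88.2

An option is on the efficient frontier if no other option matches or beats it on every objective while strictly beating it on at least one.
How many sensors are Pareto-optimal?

D1: not dominated.
D2: not dominated.
D3: not dominated (best accuracy).
D4: not dominated (best cost).
D5: not dominated.
D6: not dominated (best power draw).
D7: dominated by D6 (power draw 7≤121, sample rate 798≥336, cost 170≤281, accuracy 83.1≥82.0).
D8: not dominated (best sample rate).
D9: not dominated.
D10: not dominated.
D11: not dominated.
Pareto-optimal: D1, D2, D3, D4, D5, D6, D8, D9, D10, D11 → 10.

10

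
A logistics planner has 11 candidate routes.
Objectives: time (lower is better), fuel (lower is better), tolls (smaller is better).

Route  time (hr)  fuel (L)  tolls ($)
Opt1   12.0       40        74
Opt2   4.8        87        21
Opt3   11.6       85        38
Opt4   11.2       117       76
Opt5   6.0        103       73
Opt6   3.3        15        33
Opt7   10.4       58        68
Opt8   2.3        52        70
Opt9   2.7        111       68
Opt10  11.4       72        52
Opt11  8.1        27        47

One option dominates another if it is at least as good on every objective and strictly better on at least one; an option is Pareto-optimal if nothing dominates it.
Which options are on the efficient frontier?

Opt1: dominated by Opt6 (time 3.3≤12.0, fuel 15≤40, tolls 33≤74).
Opt2: not dominated (best tolls).
Opt3: dominated by Opt6 (time 3.3≤11.6, fuel 15≤85, tolls 33≤38).
Opt4: dominated by Opt2 (time 4.8≤11.2, fuel 87≤117, tolls 21≤76).
Opt5: dominated by Opt2 (time 4.8≤6.0, fuel 87≤103, tolls 21≤73).
Opt6: not dominated (best fuel).
Opt7: dominated by Opt6 (time 3.3≤10.4, fuel 15≤58, tolls 33≤68).
Opt8: not dominated (best time).
Opt9: not dominated.
Opt10: dominated by Opt6 (time 3.3≤11.4, fuel 15≤72, tolls 33≤52).
Opt11: dominated by Opt6 (time 3.3≤8.1, fuel 15≤27, tolls 33≤47).

Opt2, Opt6, Opt8, Opt9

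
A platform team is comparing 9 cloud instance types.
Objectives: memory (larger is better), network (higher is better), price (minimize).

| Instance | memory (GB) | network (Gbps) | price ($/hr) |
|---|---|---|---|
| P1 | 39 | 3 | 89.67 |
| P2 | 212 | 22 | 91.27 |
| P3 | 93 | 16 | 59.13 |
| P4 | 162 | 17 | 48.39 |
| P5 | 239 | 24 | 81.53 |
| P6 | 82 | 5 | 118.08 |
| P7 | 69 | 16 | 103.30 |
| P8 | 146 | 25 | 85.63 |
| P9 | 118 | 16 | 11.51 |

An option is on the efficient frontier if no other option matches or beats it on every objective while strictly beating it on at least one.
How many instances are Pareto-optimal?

4

P1: dominated by P3 (memory 93≥39, network 16≥3, price 59.13≤89.67).
P2: dominated by P5 (memory 239≥212, network 24≥22, price 81.53≤91.27).
P3: dominated by P4 (memory 162≥93, network 17≥16, price 48.39≤59.13).
P4: not dominated.
P5: not dominated (best memory).
P6: dominated by P2 (memory 212≥82, network 22≥5, price 91.27≤118.08).
P7: dominated by P2 (memory 212≥69, network 22≥16, price 91.27≤103.30).
P8: not dominated (best network).
P9: not dominated (best price).
Pareto-optimal: P4, P5, P8, P9 → 4.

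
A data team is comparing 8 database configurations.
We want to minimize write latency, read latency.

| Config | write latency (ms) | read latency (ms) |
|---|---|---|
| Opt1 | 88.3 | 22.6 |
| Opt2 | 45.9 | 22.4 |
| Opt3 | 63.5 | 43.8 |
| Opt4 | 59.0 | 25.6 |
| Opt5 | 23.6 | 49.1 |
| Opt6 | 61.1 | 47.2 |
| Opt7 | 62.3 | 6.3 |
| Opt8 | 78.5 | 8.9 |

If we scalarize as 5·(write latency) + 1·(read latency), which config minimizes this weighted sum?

Opt5

Opt1: 5·88.3 + 1·22.6 = 464.1
Opt2: 5·45.9 + 1·22.4 = 251.9
Opt3: 5·63.5 + 1·43.8 = 361.3
Opt4: 5·59.0 + 1·25.6 = 320.6
Opt5: 5·23.6 + 1·49.1 = 167.1
Opt6: 5·61.1 + 1·47.2 = 352.7
Opt7: 5·62.3 + 1·6.3 = 317.8
Opt8: 5·78.5 + 1·8.9 = 401.4
Lowest: Opt5 at 167.1.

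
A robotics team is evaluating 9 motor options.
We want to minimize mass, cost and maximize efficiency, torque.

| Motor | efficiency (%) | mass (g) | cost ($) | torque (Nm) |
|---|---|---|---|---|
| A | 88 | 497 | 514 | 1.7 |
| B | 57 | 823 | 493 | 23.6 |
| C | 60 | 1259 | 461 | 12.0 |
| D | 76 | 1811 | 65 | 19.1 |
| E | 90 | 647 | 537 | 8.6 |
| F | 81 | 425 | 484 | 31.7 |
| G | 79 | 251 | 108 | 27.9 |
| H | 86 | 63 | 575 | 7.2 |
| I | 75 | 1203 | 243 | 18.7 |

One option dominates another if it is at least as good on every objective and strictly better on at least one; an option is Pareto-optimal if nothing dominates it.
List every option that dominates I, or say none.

G: efficiency 79≥75, mass 251≤1203, cost 108≤243, torque 27.9≥18.7 — dominates I.
Others (A, B, C, D, E, F, H) are each worse than I on at least one objective.

G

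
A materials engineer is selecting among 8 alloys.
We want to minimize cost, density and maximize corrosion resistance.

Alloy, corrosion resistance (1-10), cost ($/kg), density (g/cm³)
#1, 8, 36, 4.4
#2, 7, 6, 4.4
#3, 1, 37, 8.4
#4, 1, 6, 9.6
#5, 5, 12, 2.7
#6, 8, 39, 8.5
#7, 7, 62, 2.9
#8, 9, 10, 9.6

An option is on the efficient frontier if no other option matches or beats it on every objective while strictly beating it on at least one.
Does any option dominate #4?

#2 vs #4: corrosion resistance 7≥1, cost 6≤6, density 4.4≤9.6 — #2 is at least as good on every objective and strictly better on at least one, so #2 dominates #4.

Yes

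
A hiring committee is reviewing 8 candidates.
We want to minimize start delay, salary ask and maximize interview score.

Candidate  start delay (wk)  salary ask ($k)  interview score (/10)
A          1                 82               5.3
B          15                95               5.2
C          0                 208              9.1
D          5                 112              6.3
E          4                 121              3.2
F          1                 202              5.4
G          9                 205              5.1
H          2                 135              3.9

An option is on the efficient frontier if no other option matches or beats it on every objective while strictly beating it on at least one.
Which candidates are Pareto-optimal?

A: not dominated (best salary ask).
B: dominated by A (start delay 1≤15, salary ask 82≤95, interview score 5.3≥5.2).
C: not dominated (best start delay).
D: not dominated.
E: dominated by A (start delay 1≤4, salary ask 82≤121, interview score 5.3≥3.2).
F: not dominated.
G: dominated by A (start delay 1≤9, salary ask 82≤205, interview score 5.3≥5.1).
H: dominated by A (start delay 1≤2, salary ask 82≤135, interview score 5.3≥3.9).

A, C, D, F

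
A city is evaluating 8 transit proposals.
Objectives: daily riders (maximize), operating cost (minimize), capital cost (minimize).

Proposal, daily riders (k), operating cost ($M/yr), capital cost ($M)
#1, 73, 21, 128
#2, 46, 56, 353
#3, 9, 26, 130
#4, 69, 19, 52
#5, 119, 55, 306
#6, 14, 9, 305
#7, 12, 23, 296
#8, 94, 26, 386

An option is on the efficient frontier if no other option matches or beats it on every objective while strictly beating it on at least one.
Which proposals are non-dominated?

#1: not dominated.
#2: dominated by #1 (daily riders 73≥46, operating cost 21≤56, capital cost 128≤353).
#3: dominated by #1 (daily riders 73≥9, operating cost 21≤26, capital cost 128≤130).
#4: not dominated (best capital cost).
#5: not dominated (best daily riders).
#6: not dominated (best operating cost).
#7: dominated by #1 (daily riders 73≥12, operating cost 21≤23, capital cost 128≤296).
#8: not dominated.

#1, #4, #5, #6, #8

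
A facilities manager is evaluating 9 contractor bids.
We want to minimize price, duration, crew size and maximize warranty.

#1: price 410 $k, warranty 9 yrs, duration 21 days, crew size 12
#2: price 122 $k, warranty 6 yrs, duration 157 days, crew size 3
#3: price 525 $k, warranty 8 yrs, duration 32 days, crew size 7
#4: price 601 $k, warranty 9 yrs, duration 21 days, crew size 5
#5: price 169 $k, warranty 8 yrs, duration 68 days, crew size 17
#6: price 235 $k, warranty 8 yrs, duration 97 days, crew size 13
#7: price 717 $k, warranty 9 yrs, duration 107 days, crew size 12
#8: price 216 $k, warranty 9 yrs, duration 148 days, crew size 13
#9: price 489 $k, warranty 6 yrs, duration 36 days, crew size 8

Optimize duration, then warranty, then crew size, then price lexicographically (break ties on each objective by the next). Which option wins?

#4

First minimize duration: best is 21, kept {#1, #4}.
Then maximize warranty: best is 9, kept {#1, #4}.
Then minimize crew size: best is 5, kept {#4}.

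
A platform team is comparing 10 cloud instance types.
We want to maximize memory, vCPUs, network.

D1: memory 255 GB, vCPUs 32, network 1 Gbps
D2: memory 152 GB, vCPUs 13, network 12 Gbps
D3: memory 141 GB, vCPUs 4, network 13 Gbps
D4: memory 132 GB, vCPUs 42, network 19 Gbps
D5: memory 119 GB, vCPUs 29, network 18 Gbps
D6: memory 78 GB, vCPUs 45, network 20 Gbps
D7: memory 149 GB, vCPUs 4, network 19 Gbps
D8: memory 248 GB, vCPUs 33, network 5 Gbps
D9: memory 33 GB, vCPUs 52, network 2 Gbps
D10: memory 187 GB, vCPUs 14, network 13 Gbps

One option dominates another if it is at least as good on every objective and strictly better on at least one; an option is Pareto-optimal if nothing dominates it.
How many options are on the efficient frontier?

7

D1: not dominated (best memory).
D2: dominated by D10 (memory 187≥152, vCPUs 14≥13, network 13≥12).
D3: dominated by D7 (memory 149≥141, vCPUs 4≥4, network 19≥13).
D4: not dominated.
D5: dominated by D4 (memory 132≥119, vCPUs 42≥29, network 19≥18).
D6: not dominated (best network).
D7: not dominated.
D8: not dominated.
D9: not dominated (best vCPUs).
D10: not dominated.
Pareto-optimal: D1, D4, D6, D7, D8, D9, D10 → 7.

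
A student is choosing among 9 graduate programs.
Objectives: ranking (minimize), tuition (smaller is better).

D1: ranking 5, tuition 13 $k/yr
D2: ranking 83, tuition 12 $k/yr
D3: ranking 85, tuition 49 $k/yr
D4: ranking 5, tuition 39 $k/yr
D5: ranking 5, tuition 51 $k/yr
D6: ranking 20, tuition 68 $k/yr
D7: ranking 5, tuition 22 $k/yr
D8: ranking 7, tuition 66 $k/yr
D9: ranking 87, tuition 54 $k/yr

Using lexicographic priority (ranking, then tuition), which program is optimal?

First minimize ranking: best is 5, kept {D1, D4, D5, D7}.
Then minimize tuition: best is 13, kept {D1}.

D1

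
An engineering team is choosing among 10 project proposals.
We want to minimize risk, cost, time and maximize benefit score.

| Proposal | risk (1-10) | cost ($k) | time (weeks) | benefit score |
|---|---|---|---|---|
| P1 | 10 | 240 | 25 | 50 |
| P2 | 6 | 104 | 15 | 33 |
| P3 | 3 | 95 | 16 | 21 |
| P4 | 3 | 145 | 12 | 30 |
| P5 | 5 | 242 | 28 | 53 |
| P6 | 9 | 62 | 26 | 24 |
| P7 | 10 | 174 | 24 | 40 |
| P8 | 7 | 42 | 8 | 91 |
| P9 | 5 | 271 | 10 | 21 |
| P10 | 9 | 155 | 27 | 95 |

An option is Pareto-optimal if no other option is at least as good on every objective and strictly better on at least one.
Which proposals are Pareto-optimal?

P1: dominated by P8 (risk 7≤10, cost 42≤240, time 8≤25, benefit score 91≥50).
P2: not dominated.
P3: not dominated.
P4: not dominated.
P5: not dominated.
P6: dominated by P8 (risk 7≤9, cost 42≤62, time 8≤26, benefit score 91≥24).
P7: dominated by P8 (risk 7≤10, cost 42≤174, time 8≤24, benefit score 91≥40).
P8: not dominated (best cost).
P9: not dominated.
P10: not dominated (best benefit score).

P2, P3, P4, P5, P8, P9, P10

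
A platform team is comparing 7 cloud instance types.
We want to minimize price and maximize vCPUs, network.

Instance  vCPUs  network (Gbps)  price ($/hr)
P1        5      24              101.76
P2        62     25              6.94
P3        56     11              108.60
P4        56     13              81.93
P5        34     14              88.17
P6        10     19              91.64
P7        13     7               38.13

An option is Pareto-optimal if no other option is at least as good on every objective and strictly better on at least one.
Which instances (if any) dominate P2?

P1: worse on vCPUs (5 vs 62).
P3: worse on vCPUs (56 vs 62).
P4: worse on vCPUs (56 vs 62).
P5: worse on vCPUs (34 vs 62).
P6: worse on vCPUs (10 vs 62).
P7: worse on vCPUs (13 vs 62).
No option dominates P2.

none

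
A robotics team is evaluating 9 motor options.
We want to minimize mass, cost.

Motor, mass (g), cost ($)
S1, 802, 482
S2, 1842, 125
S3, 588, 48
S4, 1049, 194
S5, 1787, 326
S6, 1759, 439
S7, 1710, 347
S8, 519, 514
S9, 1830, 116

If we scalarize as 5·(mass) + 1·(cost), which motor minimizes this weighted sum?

S3

S1: 5·802 + 1·482 = 4492
S2: 5·1842 + 1·125 = 9335
S3: 5·588 + 1·48 = 2988
S4: 5·1049 + 1·194 = 5439
S5: 5·1787 + 1·326 = 9261
S6: 5·1759 + 1·439 = 9234
S7: 5·1710 + 1·347 = 8897
S8: 5·519 + 1·514 = 3109
S9: 5·1830 + 1·116 = 9266
Lowest: S3 at 2988.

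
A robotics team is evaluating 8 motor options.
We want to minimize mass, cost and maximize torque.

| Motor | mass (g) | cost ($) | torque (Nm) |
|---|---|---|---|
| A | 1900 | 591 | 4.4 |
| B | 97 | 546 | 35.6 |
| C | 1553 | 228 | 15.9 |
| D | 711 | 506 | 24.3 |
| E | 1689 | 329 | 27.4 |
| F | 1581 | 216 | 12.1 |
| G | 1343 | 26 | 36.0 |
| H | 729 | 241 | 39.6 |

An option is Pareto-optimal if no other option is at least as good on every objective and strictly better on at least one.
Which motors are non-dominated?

A: dominated by B (mass 97≤1900, cost 546≤591, torque 35.6≥4.4).
B: not dominated (best mass).
C: dominated by G (mass 1343≤1553, cost 26≤228, torque 36.0≥15.9).
D: not dominated.
E: dominated by G (mass 1343≤1689, cost 26≤329, torque 36.0≥27.4).
F: dominated by G (mass 1343≤1581, cost 26≤216, torque 36.0≥12.1).
G: not dominated (best cost).
H: not dominated (best torque).

B, D, G, H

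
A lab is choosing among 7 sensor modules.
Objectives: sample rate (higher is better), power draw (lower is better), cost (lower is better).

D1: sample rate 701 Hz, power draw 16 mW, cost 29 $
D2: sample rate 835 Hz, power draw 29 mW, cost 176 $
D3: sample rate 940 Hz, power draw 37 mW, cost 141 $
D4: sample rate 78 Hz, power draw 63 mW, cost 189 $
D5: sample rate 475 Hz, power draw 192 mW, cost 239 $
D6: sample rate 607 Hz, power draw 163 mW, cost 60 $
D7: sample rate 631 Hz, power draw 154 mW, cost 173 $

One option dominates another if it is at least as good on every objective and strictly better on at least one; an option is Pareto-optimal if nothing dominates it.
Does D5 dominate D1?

D5 vs D1: D5 is worse on sample rate (475 vs 701), so it does not dominate D1.

No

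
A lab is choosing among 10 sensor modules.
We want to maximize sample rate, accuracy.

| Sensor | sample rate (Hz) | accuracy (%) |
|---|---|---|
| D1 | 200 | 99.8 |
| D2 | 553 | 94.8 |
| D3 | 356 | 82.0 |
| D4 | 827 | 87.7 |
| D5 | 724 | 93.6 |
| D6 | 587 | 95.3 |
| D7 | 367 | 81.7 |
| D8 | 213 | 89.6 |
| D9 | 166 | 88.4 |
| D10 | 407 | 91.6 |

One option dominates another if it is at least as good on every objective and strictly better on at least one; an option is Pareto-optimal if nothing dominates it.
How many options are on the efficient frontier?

D1: not dominated (best accuracy).
D2: dominated by D6 (sample rate 587≥553, accuracy 95.3≥94.8).
D3: dominated by D2 (sample rate 553≥356, accuracy 94.8≥82.0).
D4: not dominated (best sample rate).
D5: not dominated.
D6: not dominated.
D7: dominated by D2 (sample rate 553≥367, accuracy 94.8≥81.7).
D8: dominated by D2 (sample rate 553≥213, accuracy 94.8≥89.6).
D9: dominated by D1 (sample rate 200≥166, accuracy 99.8≥88.4).
D10: dominated by D2 (sample rate 553≥407, accuracy 94.8≥91.6).
Pareto-optimal: D1, D4, D5, D6 → 4.

4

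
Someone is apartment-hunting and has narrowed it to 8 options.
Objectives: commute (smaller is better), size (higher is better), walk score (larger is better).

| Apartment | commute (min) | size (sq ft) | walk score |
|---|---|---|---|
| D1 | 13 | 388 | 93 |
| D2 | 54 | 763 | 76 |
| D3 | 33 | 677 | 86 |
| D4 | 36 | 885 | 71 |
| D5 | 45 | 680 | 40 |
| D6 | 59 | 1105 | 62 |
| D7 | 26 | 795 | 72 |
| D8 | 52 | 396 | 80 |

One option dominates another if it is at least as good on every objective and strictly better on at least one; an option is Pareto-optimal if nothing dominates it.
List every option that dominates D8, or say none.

D3

D3: commute 33≤52, size 677≥396, walk score 86≥80 — dominates D8.
Others (D1, D2, D4, D5, D6, D7) are each worse than D8 on at least one objective.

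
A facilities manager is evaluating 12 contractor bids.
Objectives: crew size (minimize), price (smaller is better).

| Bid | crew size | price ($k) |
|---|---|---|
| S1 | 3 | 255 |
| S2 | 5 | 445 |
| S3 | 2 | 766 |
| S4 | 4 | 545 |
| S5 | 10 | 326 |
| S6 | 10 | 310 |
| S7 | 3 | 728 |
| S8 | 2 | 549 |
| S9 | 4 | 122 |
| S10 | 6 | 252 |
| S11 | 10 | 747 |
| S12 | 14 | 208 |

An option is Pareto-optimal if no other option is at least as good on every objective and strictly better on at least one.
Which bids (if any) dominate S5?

S1: crew size 3≤10, price 255≤326 — dominates S5.
S6: crew size 10≤10, price 310≤326 — dominates S5.
S9: crew size 4≤10, price 122≤326 — dominates S5.
S10: crew size 6≤10, price 252≤326 — dominates S5.
Others (S2, S3, S4, S7, S8, S11, S12) are each worse than S5 on at least one objective.

S1, S6, S9, S10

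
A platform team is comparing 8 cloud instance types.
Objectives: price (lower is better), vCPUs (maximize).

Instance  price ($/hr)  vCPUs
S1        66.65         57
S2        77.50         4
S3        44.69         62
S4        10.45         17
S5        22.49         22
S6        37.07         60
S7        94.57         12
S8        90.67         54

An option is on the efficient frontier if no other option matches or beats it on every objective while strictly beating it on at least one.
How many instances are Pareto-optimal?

S1: dominated by S3 (price 44.69≤66.65, vCPUs 62≥57).
S2: dominated by S1 (price 66.65≤77.50, vCPUs 57≥4).
S3: not dominated (best vCPUs).
S4: not dominated (best price).
S5: not dominated.
S6: not dominated.
S7: dominated by S1 (price 66.65≤94.57, vCPUs 57≥12).
S8: dominated by S1 (price 66.65≤90.67, vCPUs 57≥54).
Pareto-optimal: S3, S4, S5, S6 → 4.

4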